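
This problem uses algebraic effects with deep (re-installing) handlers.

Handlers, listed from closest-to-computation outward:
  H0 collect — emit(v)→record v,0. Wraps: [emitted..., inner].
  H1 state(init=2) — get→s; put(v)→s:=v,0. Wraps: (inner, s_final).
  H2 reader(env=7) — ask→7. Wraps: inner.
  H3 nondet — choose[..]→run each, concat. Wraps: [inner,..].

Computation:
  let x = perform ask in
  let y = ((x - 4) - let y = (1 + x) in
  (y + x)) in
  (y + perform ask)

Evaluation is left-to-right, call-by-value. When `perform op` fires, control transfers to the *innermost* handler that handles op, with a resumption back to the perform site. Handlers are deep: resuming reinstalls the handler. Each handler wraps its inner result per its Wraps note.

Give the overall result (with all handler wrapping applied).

Answer: [([-5], 2)]

Step-by-step:
ask @ H2 ⇒ 7
ask @ H2 ⇒ 7
H0 returns [-5]
H1 returns ([-5], 2)
H2 returns ([-5], 2)
H3 returns [([-5], 2)]
= [([-5], 2)]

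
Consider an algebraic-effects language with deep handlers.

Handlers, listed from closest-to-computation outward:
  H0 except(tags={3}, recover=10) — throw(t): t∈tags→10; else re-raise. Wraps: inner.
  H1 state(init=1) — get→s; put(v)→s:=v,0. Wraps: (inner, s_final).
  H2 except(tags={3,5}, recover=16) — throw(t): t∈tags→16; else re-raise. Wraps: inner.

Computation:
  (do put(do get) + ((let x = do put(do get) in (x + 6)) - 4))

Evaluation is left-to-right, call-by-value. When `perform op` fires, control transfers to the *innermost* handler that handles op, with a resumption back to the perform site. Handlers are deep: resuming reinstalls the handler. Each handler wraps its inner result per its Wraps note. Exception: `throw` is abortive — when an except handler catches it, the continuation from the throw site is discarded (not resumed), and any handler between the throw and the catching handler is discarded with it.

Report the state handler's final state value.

Step-by-step:
get @ H1 ⇒ 1
put(1) @ H1 ⇒ s:=1
get @ H1 ⇒ 1
put(1) @ H1 ⇒ s:=1
H0 returns 2
H1 returns (2, 1)
H2 returns (2, 1)
= (2, 1)

Answer: 1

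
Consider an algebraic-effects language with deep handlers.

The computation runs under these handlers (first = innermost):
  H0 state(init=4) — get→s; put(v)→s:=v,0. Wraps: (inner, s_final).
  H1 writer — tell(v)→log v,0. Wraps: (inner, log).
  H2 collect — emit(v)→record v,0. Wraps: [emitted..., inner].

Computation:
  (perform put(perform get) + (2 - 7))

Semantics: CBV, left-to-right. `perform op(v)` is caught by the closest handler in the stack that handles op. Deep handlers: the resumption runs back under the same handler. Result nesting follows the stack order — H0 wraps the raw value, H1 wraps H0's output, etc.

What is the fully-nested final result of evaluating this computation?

Answer: [((-5, 4), ())]

Evaluation trace:
get @ H0 ⇒ 4
put(4) @ H0 ⇒ s:=4
H0 returns (-5, 4)
H1 returns ((-5, 4), ())
H2 returns [((-5, 4), ())]
= [((-5, 4), ())]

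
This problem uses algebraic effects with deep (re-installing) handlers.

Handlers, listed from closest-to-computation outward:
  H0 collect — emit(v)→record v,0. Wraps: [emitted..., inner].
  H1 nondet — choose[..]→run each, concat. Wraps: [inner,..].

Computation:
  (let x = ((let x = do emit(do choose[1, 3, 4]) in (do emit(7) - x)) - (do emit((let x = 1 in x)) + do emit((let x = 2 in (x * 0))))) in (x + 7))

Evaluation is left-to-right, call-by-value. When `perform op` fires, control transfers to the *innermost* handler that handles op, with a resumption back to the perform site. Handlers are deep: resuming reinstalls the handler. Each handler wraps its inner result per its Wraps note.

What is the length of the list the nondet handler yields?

Answer: 3

Working:
choose[1, 3, 4] @ H1
  branch[0] choose=1:
    emit(1) @ H0 ⇒ out+=1
    emit(7) @ H0 ⇒ out+=7
    emit(1) @ H0 ⇒ out+=1
    emit(0) @ H0 ⇒ out+=0
    H0 returns [1, 7, 1, 0, 7]
    H1 returns [[1, 7, 1, 0, 7]]
  branch[1] choose=3:
    emit(3) @ H0 ⇒ out+=3
    emit(7) @ H0 ⇒ out+=7
    emit(1) @ H0 ⇒ out+=1
    emit(0) @ H0 ⇒ out+=0
    H0 returns [3, 7, 1, 0, 7]
    H1 returns [[3, 7, 1, 0, 7]]
  branch[2] choose=4:
    emit(4) @ H0 ⇒ out+=4
    emit(7) @ H0 ⇒ out+=7
    emit(1) @ H0 ⇒ out+=1
    emit(0) @ H0 ⇒ out+=0
    H0 returns [4, 7, 1, 0, 7]
    H1 returns [[4, 7, 1, 0, 7]]
= [[1, 7, 1, 0, 7], [3, 7, 1, 0, 7], [4, 7, 1, 0, 7]]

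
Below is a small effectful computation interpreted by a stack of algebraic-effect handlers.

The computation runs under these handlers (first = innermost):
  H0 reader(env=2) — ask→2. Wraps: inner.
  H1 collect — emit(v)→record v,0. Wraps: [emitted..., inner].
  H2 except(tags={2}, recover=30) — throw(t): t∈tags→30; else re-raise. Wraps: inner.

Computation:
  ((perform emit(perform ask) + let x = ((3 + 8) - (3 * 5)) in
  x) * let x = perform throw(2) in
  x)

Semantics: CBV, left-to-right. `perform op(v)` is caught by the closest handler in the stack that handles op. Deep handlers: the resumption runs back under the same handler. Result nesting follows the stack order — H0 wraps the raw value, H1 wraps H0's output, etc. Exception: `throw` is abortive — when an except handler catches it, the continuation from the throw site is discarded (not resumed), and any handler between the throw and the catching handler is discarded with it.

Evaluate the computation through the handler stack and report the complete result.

Answer: 30

Evaluation trace:
ask @ H0 ⇒ 2
emit(2) @ H1 ⇒ out+=2
throw(2) @ H2 caught ⇒ 30
= 30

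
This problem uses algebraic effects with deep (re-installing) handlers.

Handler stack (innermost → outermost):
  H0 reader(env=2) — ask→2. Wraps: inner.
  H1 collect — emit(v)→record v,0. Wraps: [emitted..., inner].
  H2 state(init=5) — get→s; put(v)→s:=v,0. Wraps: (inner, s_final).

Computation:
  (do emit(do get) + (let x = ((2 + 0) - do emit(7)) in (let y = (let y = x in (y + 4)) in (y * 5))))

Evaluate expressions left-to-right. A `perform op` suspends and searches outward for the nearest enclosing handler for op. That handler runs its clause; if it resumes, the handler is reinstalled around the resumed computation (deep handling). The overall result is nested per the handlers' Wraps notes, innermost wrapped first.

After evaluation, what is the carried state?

Evaluation trace:
get @ H2 ⇒ 5
emit(5) @ H1 ⇒ out+=5
emit(7) @ H1 ⇒ out+=7
H0 returns 30
H1 returns [5, 7, 30]
H2 returns ([5, 7, 30], 5)
= ([5, 7, 30], 5)

Answer: 5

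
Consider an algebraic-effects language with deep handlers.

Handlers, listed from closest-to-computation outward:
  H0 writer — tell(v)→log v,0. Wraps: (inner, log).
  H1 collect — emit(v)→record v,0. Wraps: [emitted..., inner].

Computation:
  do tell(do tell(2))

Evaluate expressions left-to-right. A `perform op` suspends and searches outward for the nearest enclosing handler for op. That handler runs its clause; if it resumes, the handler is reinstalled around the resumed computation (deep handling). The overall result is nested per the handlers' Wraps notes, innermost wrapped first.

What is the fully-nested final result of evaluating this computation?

Answer: [(0, (2, 0))]

Evaluation trace:
tell(2) @ H0 ⇒ log+=2
tell(0) @ H0 ⇒ log+=0
H0 returns (0, (2, 0))
H1 returns [(0, (2, 0))]
= [(0, (2, 0))]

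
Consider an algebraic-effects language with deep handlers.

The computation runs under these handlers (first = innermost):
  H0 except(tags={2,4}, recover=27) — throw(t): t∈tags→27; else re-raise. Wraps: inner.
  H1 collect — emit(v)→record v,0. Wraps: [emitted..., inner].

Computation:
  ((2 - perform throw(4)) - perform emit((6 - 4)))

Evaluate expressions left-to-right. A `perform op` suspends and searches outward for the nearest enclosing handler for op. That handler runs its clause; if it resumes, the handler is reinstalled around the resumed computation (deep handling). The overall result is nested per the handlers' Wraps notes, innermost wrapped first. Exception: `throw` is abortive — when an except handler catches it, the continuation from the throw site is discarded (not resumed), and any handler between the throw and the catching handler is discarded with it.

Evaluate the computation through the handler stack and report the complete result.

Answer: [27]

Evaluation trace:
throw(4) @ H0 caught ⇒ 27
H1 returns [27]
= [27]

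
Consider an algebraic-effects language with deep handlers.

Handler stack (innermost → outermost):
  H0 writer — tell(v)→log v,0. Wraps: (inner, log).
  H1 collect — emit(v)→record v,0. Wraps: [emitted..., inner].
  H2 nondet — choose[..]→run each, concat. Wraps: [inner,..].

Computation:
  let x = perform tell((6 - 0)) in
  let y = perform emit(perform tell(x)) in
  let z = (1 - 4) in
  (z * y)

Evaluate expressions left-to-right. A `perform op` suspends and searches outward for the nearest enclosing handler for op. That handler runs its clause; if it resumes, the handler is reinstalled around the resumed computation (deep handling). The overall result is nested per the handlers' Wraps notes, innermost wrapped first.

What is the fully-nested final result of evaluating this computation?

Working:
tell(6) @ H0 ⇒ log+=6
tell(0) @ H0 ⇒ log+=0
emit(0) @ H1 ⇒ out+=0
H0 returns (0, (6, 0))
H1 returns [0, (0, (6, 0))]
H2 returns [[0, (0, (6, 0))]]
= [[0, (0, (6, 0))]]

Answer: [[0, (0, (6, 0))]]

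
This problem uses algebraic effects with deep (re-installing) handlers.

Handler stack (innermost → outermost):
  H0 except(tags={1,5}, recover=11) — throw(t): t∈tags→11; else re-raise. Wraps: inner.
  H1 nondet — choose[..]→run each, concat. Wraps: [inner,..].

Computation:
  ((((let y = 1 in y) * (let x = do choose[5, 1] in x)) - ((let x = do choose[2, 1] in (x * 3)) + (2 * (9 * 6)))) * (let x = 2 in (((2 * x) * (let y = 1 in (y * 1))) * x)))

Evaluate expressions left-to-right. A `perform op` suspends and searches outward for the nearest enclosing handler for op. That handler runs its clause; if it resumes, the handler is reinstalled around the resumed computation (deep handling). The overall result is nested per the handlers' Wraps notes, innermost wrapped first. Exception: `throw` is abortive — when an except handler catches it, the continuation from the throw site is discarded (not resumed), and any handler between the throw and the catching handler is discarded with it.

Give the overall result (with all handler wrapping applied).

Step-by-step:
choose[5, 1] @ H1
  branch[0] choose=5:
    choose[2, 1] @ H1
      branch[0] choose=2:
        H0 returns -872
        H1 returns [-872]
      branch[1] choose=1:
        H0 returns -848
        H1 returns [-848]
  branch[1] choose=1:
    choose[2, 1] @ H1
      branch[0] choose=2:
        H0 returns -904
        H1 returns [-904]
      branch[1] choose=1:
        H0 returns -880
        H1 returns [-880]
= [-872, -848, -904, -880]

Answer: [-872, -848, -904, -880]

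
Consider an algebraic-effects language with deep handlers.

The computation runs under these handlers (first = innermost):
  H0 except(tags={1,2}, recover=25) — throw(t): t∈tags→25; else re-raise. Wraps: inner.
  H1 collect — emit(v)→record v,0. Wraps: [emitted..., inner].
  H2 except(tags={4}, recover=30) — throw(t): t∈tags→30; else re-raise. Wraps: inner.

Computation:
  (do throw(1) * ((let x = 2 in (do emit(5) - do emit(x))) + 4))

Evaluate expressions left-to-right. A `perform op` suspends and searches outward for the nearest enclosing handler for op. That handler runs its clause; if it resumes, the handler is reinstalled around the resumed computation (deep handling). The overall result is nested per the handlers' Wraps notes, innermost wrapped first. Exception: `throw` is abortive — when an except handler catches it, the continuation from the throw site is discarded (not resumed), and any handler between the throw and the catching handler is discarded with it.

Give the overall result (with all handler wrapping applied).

Working:
throw(1) @ H0 caught ⇒ 25
H1 returns [25]
H2 returns [25]
= [25]

Answer: [25]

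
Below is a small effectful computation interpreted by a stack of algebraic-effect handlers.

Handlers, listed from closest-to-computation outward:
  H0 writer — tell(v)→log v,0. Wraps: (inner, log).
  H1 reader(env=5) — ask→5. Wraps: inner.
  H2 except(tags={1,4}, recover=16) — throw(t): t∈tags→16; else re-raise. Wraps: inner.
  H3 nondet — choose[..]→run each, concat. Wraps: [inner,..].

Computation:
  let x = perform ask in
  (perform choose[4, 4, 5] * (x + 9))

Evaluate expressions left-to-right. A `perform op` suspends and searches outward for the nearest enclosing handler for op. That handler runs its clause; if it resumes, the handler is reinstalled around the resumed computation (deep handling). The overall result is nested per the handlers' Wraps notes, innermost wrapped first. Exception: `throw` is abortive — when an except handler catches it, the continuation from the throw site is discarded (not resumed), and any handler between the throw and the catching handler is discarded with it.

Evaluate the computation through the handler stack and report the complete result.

Answer: [(56, ()), (56, ()), (70, ())]

Evaluation trace:
ask @ H1 ⇒ 5
choose[4, 4, 5] @ H3
  branch[0] choose=4:
    H0 returns (56, ())
    H1 returns (56, ())
    H2 returns (56, ())
    H3 returns [(56, ())]
  branch[1] choose=4:
    H0 returns (56, ())
    H1 returns (56, ())
    H2 returns (56, ())
    H3 returns [(56, ())]
  branch[2] choose=5:
    H0 returns (70, ())
    H1 returns (70, ())
    H2 returns (70, ())
    H3 returns [(70, ())]
= [(56, ()), (56, ()), (70, ())]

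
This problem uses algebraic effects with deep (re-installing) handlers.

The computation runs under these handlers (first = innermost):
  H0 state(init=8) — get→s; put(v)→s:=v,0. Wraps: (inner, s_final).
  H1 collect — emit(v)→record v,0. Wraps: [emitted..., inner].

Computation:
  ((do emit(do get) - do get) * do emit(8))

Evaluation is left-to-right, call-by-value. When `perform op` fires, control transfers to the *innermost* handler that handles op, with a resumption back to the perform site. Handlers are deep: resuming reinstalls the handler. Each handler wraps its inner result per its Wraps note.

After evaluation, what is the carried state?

Step-by-step:
get @ H0 ⇒ 8
emit(8) @ H1 ⇒ out+=8
get @ H0 ⇒ 8
emit(8) @ H1 ⇒ out+=8
H0 returns (0, 8)
H1 returns [8, 8, (0, 8)]
= [8, 8, (0, 8)]

Answer: 8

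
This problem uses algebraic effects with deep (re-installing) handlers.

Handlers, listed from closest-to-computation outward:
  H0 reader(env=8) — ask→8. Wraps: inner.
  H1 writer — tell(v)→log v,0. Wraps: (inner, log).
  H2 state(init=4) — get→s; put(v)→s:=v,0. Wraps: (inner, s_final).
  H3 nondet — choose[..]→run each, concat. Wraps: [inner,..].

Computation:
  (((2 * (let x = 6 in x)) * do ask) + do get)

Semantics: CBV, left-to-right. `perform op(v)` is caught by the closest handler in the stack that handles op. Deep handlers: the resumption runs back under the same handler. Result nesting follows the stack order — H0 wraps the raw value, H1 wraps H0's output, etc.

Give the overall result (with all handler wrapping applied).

Working:
ask @ H0 ⇒ 8
get @ H2 ⇒ 4
H0 returns 100
H1 returns (100, ())
H2 returns ((100, ()), 4)
H3 returns [((100, ()), 4)]
= [((100, ()), 4)]

Answer: [((100, ()), 4)]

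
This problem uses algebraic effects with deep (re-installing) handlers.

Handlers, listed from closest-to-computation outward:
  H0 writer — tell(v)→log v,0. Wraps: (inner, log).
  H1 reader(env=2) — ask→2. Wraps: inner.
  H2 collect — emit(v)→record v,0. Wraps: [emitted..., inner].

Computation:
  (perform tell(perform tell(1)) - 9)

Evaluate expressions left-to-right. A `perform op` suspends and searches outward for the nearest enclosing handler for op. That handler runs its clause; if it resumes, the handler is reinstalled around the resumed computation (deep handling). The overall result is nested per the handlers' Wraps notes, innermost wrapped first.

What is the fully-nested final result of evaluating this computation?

Working:
tell(1) @ H0 ⇒ log+=1
tell(0) @ H0 ⇒ log+=0
H0 returns (-9, (1, 0))
H1 returns (-9, (1, 0))
H2 returns [(-9, (1, 0))]
= [(-9, (1, 0))]

Answer: [(-9, (1, 0))]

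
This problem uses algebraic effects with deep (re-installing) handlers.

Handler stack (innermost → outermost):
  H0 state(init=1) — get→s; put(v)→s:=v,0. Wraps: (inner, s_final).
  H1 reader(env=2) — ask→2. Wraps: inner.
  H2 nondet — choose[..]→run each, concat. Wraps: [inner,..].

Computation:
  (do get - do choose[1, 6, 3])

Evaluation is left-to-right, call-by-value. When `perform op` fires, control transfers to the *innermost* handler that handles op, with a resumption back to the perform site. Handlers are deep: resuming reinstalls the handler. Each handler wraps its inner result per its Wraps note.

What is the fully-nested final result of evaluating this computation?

Answer: [(0, 1), (-5, 1), (-2, 1)]

Step-by-step:
get @ H0 ⇒ 1
choose[1, 6, 3] @ H2
  branch[0] choose=1:
    H0 returns (0, 1)
    H1 returns (0, 1)
    H2 returns [(0, 1)]
  branch[1] choose=6:
    H0 returns (-5, 1)
    H1 returns (-5, 1)
    H2 returns [(-5, 1)]
  branch[2] choose=3:
    H0 returns (-2, 1)
    H1 returns (-2, 1)
    H2 returns [(-2, 1)]
= [(0, 1), (-5, 1), (-2, 1)]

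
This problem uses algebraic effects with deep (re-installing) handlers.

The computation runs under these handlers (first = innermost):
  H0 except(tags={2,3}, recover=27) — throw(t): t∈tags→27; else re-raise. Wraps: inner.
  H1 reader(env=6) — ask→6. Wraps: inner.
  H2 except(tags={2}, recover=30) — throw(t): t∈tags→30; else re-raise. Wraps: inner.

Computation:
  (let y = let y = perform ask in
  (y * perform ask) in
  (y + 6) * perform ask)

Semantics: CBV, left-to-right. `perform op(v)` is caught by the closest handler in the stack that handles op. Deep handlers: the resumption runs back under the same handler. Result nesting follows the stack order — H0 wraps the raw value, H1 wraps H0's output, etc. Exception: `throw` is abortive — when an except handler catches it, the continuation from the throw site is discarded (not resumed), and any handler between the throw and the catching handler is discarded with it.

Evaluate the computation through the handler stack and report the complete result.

Working:
ask @ H1 ⇒ 6
ask @ H1 ⇒ 6
ask @ H1 ⇒ 6
H0 returns 252
H1 returns 252
H2 returns 252
= 252

Answer: 252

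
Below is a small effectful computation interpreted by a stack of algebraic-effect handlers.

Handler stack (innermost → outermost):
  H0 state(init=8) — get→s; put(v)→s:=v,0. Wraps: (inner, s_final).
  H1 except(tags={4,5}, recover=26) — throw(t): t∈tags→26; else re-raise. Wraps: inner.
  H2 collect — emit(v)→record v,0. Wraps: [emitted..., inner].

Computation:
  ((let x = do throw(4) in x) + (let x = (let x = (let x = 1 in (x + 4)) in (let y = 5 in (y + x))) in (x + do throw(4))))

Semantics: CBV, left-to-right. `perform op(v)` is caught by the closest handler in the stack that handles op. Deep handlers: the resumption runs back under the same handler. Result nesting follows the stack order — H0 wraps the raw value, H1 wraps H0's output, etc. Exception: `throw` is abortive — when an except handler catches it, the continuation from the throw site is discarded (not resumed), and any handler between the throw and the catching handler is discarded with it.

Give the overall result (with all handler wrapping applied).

Working:
throw(4) @ H1 caught ⇒ 26
H2 returns [26]
= [26]

Answer: [26]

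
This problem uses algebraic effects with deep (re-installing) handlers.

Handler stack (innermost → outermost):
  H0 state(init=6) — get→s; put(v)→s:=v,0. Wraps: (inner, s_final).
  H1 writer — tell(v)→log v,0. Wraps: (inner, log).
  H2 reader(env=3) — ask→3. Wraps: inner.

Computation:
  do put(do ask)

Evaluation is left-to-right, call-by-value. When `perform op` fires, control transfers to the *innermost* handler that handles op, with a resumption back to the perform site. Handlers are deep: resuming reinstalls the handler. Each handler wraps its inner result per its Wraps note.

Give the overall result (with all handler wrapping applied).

Working:
ask @ H2 ⇒ 3
put(3) @ H0 ⇒ s:=3
H0 returns (0, 3)
H1 returns ((0, 3), ())
H2 returns ((0, 3), ())
= ((0, 3), ())

Answer: ((0, 3), ())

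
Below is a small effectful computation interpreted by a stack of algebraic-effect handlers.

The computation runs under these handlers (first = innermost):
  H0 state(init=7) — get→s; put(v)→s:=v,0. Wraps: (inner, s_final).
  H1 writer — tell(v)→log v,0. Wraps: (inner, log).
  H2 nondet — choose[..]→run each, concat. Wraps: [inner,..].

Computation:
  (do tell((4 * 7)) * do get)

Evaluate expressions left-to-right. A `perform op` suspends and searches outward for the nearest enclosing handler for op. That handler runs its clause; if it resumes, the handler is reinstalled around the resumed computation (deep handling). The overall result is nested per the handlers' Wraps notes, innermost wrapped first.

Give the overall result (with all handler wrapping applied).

Answer: [((0, 7), (28))]

Evaluation trace:
tell(28) @ H1 ⇒ log+=28
get @ H0 ⇒ 7
H0 returns (0, 7)
H1 returns ((0, 7), (28))
H2 returns [((0, 7), (28))]
= [((0, 7), (28))]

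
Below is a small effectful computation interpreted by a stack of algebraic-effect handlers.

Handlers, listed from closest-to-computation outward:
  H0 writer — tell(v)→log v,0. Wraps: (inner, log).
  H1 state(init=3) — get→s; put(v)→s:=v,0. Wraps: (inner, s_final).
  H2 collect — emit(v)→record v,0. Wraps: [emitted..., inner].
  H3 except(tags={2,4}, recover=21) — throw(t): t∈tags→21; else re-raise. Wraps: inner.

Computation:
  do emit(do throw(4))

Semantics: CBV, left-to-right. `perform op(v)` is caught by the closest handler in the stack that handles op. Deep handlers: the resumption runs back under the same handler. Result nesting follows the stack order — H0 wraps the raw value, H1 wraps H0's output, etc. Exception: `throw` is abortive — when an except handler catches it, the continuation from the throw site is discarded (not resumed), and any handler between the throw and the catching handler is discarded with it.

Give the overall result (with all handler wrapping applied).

Answer: 21

Step-by-step:
throw(4) @ H3 caught ⇒ 21
= 21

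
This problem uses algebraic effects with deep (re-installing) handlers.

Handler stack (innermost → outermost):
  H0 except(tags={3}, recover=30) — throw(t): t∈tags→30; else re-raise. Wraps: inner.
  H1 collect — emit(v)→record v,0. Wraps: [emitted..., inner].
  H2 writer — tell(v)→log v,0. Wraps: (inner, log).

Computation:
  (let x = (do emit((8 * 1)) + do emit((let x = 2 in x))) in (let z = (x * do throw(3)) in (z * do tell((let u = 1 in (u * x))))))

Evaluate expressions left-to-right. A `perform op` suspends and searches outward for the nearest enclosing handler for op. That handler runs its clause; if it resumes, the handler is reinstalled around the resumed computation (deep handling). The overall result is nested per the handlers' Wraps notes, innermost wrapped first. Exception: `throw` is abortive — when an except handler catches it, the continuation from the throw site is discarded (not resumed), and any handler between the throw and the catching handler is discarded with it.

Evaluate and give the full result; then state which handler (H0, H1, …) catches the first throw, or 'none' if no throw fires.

Working:
emit(8) @ H1 ⇒ out+=8
emit(2) @ H1 ⇒ out+=2
throw(3) @ H0 caught ⇒ 30
H1 returns [8, 2, 30]
H2 returns ([8, 2, 30], ())
= ([8, 2, 30], ())

Answer: ([8, 2, 30], ()) ; first throw caught by: H0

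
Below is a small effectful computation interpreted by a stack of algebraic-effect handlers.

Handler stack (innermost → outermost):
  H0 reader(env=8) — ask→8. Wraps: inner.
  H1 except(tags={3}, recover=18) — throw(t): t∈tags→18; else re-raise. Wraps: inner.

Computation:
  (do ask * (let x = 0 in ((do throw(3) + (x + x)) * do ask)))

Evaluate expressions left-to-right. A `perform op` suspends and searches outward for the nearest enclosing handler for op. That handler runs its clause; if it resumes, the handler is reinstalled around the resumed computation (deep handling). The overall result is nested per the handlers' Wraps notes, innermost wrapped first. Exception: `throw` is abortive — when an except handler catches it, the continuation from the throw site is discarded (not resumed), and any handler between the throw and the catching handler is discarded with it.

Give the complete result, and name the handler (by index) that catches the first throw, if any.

Evaluation trace:
ask @ H0 ⇒ 8
throw(3) @ H1 caught ⇒ 18
= 18

Answer: 18 ; first throw caught by: H1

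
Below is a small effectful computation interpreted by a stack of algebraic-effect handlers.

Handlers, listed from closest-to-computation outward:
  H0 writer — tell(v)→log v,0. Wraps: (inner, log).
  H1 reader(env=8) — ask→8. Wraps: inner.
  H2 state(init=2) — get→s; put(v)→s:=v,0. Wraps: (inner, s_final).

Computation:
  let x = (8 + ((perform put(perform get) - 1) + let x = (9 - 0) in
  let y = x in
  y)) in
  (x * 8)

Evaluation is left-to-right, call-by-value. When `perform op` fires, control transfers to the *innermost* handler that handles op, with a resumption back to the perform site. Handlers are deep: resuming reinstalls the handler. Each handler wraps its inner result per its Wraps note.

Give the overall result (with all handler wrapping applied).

Answer: ((128, ()), 2)

Working:
get @ H2 ⇒ 2
put(2) @ H2 ⇒ s:=2
H0 returns (128, ())
H1 returns (128, ())
H2 returns ((128, ()), 2)
= ((128, ()), 2)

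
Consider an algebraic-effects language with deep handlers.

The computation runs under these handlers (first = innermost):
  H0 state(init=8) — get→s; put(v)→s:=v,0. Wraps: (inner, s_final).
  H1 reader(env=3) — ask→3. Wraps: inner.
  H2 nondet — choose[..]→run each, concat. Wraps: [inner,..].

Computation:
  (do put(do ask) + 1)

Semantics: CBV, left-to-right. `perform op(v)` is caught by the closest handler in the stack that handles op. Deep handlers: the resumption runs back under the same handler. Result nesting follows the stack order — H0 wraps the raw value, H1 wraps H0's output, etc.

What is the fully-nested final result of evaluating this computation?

Answer: [(1, 3)]

Step-by-step:
ask @ H1 ⇒ 3
put(3) @ H0 ⇒ s:=3
H0 returns (1, 3)
H1 returns (1, 3)
H2 returns [(1, 3)]
= [(1, 3)]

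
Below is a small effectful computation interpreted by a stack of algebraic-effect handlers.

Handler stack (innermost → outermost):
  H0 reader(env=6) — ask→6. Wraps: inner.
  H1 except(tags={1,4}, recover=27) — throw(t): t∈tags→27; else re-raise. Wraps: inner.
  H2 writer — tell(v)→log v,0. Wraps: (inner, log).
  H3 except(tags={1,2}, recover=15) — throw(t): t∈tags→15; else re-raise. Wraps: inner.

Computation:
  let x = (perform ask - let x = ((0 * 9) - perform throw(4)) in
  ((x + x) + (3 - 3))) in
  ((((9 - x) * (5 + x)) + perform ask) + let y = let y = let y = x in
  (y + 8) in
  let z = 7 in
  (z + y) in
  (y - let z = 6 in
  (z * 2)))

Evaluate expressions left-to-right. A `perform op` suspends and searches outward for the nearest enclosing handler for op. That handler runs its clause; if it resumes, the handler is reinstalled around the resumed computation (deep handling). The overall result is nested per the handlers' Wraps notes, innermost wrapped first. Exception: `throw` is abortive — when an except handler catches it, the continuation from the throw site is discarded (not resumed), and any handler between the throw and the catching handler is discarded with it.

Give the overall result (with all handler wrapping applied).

Answer: (27, ())

Step-by-step:
ask @ H0 ⇒ 6
throw(4) @ H1 caught ⇒ 27
H2 returns (27, ())
H3 returns (27, ())
= (27, ())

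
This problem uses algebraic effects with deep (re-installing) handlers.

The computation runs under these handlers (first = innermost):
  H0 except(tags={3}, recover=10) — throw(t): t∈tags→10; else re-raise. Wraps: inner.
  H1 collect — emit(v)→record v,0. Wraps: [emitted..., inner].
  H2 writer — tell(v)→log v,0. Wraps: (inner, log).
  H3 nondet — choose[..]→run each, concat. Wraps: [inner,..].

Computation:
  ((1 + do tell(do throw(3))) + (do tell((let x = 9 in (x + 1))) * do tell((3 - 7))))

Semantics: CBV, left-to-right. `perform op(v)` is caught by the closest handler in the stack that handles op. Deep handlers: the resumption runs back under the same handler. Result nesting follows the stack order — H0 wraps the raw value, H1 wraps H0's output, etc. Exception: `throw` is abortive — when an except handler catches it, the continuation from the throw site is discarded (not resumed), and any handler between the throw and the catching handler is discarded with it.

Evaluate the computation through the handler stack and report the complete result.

Step-by-step:
throw(3) @ H0 caught ⇒ 10
H1 returns [10]
H2 returns ([10], ())
H3 returns [([10], ())]
= [([10], ())]

Answer: [([10], ())]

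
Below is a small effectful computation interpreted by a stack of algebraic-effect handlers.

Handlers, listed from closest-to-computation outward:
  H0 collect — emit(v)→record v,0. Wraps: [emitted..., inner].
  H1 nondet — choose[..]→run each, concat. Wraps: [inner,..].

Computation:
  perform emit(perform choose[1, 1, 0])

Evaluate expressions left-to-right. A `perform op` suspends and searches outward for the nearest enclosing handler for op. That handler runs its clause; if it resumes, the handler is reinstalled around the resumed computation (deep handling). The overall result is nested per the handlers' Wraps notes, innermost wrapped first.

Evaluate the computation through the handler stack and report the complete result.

Step-by-step:
choose[1, 1, 0] @ H1
  branch[0] choose=1:
    emit(1) @ H0 ⇒ out+=1
    H0 returns [1, 0]
    H1 returns [[1, 0]]
  branch[1] choose=1:
    emit(1) @ H0 ⇒ out+=1
    H0 returns [1, 0]
    H1 returns [[1, 0]]
  branch[2] choose=0:
    emit(0) @ H0 ⇒ out+=0
    H0 returns [0, 0]
    H1 returns [[0, 0]]
= [[1, 0], [1, 0], [0, 0]]

Answer: [[1, 0], [1, 0], [0, 0]]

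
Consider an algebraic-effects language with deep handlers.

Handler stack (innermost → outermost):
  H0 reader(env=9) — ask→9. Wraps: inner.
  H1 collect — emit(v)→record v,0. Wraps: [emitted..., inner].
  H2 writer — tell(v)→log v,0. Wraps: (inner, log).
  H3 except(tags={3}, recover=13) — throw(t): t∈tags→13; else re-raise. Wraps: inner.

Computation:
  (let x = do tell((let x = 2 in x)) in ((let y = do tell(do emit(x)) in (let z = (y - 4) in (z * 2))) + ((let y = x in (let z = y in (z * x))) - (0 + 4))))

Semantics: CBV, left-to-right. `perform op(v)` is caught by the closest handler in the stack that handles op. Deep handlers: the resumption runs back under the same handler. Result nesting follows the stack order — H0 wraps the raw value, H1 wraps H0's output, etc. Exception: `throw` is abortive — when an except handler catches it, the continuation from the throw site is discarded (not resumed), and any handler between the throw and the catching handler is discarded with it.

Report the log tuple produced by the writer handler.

Answer: (2, 0)

Evaluation trace:
tell(2) @ H2 ⇒ log+=2
emit(0) @ H1 ⇒ out+=0
tell(0) @ H2 ⇒ log+=0
H0 returns -12
H1 returns [0, -12]
H2 returns ([0, -12], (2, 0))
H3 returns ([0, -12], (2, 0))
= ([0, -12], (2, 0))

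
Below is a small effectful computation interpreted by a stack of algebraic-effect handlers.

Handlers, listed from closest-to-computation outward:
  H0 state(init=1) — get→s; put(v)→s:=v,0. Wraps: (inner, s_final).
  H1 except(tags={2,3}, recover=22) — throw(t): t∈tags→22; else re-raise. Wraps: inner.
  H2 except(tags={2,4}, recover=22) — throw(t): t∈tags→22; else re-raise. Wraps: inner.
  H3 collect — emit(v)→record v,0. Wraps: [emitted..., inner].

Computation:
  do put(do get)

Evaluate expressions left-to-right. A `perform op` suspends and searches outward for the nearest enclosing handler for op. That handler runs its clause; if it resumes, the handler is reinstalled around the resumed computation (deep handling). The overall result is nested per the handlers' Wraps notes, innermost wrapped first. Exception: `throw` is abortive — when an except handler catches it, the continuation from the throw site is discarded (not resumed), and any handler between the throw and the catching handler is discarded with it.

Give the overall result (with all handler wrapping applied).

Working:
get @ H0 ⇒ 1
put(1) @ H0 ⇒ s:=1
H0 returns (0, 1)
H1 returns (0, 1)
H2 returns (0, 1)
H3 returns [(0, 1)]
= [(0, 1)]

Answer: [(0, 1)]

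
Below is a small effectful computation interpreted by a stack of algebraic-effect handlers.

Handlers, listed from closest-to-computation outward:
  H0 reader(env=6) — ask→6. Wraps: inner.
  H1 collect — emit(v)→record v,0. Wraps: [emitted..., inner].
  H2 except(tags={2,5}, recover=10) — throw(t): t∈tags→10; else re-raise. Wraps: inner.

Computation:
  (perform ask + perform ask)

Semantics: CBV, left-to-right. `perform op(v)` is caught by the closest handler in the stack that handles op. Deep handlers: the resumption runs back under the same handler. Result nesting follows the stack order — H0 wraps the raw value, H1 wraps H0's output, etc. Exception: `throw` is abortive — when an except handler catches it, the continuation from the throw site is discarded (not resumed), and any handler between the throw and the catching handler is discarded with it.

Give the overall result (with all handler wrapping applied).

Evaluation trace:
ask @ H0 ⇒ 6
ask @ H0 ⇒ 6
H0 returns 12
H1 returns [12]
H2 returns [12]
= [12]

Answer: [12]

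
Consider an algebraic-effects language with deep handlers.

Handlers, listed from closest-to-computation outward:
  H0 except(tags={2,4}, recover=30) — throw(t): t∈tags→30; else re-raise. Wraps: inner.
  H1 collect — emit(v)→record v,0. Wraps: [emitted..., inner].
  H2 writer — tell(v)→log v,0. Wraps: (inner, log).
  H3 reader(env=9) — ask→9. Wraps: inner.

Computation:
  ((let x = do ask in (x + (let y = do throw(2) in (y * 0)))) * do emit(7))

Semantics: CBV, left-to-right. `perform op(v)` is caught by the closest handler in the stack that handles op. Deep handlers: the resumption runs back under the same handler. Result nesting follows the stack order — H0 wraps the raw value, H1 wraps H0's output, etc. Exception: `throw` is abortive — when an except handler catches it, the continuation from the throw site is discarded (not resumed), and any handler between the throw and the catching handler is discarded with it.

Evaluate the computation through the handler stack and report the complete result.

Step-by-step:
ask @ H3 ⇒ 9
throw(2) @ H0 caught ⇒ 30
H1 returns [30]
H2 returns ([30], ())
H3 returns ([30], ())
= ([30], ())

Answer: ([30], ())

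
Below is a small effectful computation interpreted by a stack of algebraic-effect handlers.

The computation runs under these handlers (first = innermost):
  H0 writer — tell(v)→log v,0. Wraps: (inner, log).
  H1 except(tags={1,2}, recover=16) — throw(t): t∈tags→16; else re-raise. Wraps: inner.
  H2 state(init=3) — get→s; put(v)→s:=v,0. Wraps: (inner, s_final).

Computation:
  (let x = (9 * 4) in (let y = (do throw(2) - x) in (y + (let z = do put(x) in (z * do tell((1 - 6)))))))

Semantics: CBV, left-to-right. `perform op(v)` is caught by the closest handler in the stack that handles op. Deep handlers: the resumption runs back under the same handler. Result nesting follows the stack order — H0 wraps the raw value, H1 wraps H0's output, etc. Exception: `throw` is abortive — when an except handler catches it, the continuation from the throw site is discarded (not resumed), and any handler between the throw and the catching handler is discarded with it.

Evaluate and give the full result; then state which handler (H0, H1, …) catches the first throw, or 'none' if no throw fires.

Step-by-step:
throw(2) @ H1 caught ⇒ 16
H2 returns (16, 3)
= (16, 3)

Answer: (16, 3) ; first throw caught by: H1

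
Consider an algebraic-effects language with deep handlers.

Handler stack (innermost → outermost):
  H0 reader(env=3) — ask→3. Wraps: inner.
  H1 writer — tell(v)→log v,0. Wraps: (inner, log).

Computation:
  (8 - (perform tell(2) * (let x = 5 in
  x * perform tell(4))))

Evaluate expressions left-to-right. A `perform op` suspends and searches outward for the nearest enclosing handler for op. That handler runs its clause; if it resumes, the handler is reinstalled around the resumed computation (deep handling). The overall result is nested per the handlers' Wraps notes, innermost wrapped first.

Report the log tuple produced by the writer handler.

Answer: (2, 4)

Step-by-step:
tell(2) @ H1 ⇒ log+=2
tell(4) @ H1 ⇒ log+=4
H0 returns 8
H1 returns (8, (2, 4))
= (8, (2, 4))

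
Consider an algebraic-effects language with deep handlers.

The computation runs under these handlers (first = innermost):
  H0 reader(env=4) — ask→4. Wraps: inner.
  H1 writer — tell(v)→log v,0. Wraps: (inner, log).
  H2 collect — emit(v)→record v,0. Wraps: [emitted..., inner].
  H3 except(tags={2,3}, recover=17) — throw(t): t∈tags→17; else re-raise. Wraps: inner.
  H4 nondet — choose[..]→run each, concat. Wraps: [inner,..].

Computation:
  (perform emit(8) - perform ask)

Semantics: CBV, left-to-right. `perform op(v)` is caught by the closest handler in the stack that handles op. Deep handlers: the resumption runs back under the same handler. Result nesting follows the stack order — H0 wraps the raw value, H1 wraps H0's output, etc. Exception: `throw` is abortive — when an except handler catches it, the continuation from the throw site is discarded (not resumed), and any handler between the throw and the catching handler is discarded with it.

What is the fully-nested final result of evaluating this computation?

Step-by-step:
emit(8) @ H2 ⇒ out+=8
ask @ H0 ⇒ 4
H0 returns -4
H1 returns (-4, ())
H2 returns [8, (-4, ())]
H3 returns [8, (-4, ())]
H4 returns [[8, (-4, ())]]
= [[8, (-4, ())]]

Answer: [[8, (-4, ())]]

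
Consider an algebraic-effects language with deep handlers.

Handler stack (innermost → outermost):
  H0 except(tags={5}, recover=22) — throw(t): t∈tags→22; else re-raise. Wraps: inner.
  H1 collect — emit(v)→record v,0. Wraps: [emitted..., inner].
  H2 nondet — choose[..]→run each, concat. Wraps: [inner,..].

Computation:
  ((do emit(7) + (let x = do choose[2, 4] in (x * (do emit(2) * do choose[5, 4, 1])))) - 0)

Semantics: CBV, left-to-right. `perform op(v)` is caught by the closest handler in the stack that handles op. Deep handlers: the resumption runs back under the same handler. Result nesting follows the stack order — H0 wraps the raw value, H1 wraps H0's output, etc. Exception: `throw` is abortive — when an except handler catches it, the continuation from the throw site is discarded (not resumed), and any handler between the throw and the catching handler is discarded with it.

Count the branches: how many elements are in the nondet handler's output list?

Answer: 6

Evaluation trace:
emit(7) @ H1 ⇒ out+=7
choose[2, 4] @ H2
  branch[0] choose=2:
    emit(2) @ H1 ⇒ out+=2
    choose[5, 4, 1] @ H2
      branch[0] choose=5:
        H0 returns 0
        H1 returns [7, 2, 0]
        H2 returns [[7, 2, 0]]
      branch[1] choose=4:
        H0 returns 0
        H1 returns [7, 2, 0]
        H2 returns [[7, 2, 0]]
      branch[2] choose=1:
        H0 returns 0
        H1 returns [7, 2, 0]
        H2 returns [[7, 2, 0]]
  branch[1] choose=4:
    emit(2) @ H1 ⇒ out+=2
    choose[5, 4, 1] @ H2
      branch[0] choose=5:
        H0 returns 0
        H1 returns [7, 2, 0]
        H2 returns [[7, 2, 0]]
      branch[1] choose=4:
        H0 returns 0
        H1 returns [7, 2, 0]
        H2 returns [[7, 2, 0]]
      branch[2] choose=1:
        H0 returns 0
        H1 returns [7, 2, 0]
        H2 returns [[7, 2, 0]]
= [[7, 2, 0], [7, 2, 0], [7, 2, 0], [7, 2, 0], [7, 2, 0], [7, 2, 0]]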